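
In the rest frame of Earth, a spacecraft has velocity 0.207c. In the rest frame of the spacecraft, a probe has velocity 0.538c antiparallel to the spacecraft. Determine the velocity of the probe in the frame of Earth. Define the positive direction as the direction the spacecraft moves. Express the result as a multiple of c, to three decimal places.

With v = 0.207 and u' = -0.538 (in units of c),
u = (u' + v)/(1 + u'v/c²):
u = (-0.538 + 0.207) / (1 + (-0.538)·0.207) = -0.3310/0.8886 = -0.3725

-0.372c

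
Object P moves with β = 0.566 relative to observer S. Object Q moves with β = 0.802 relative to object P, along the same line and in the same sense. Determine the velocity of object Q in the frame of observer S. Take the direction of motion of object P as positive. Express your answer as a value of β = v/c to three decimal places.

β = 0.941

With v = 0.566 and u' = 0.802 (in units of c),
u = (u' + v)/(1 + u'v/c²):
u = (0.802 + 0.566) / (1 + 0.802·0.566) = 1.3680/1.4539 = 0.9409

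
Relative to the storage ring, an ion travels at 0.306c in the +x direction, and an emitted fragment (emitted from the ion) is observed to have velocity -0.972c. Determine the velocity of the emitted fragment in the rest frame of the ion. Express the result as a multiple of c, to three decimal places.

Invert the composition law: u' = (u − v)/(1 − uv/c²).
u' = (-0.972 − 0.306) / (1 − (-0.972)(0.306)) = -1.2780/1.2974 = -0.9850.

-0.985c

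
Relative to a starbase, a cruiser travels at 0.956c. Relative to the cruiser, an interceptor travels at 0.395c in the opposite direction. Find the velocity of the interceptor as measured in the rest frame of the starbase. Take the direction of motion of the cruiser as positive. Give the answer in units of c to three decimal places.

+0.901c

With v = 0.956 and u' = -0.395 (in units of c),
u = (u' + v)/(1 + u'v/c²):
u = (-0.395 + 0.956) / (1 + (-0.395)·0.956) = 0.5610/0.6224 = 0.9014
(Galilean addition would give +0.561c.)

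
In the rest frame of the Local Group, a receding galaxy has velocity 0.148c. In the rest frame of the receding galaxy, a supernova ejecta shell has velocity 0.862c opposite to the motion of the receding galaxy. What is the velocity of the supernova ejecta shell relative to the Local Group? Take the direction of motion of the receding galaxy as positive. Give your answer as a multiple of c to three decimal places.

-0.818c

With v = 0.148 and u' = -0.862 (in units of c),
u = (u' + v)/(1 + u'v/c²):
u = (-0.862 + 0.148) / (1 + (-0.862)·0.148) = -0.7140/0.8724 = -0.8184
(Galilean addition would give -0.714c.)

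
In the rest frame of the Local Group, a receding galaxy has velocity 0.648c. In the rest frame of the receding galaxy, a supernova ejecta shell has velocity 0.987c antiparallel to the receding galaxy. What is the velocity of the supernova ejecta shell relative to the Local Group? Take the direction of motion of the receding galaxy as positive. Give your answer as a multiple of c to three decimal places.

With v = 0.648 and u' = -0.987 (in units of c),
u = (u' + v)/(1 + u'v/c²):
u = (-0.987 + 0.648) / (1 + (-0.987)·0.648) = -0.3390/0.3604 = -0.9406

-0.941c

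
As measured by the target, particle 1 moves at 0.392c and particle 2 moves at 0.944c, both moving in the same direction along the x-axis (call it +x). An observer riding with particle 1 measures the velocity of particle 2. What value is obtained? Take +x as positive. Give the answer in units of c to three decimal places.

+0.876c

β_A = 0.392, β_B = 0.944.
Transform to A's frame with the inverse velocity-addition law: u' = (u − v)/(1 − uv/c²), taking u = β_B and v = β_A.
u' = (0.944 − 0.392) / (1 − (0.392)(0.944)) = 0.5520/0.6300 = 0.8763.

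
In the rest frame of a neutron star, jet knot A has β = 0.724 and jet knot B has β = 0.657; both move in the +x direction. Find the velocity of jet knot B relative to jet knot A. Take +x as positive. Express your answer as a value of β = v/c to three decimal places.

β = -0.128

β_A = 0.724, β_B = 0.657.
Transform to A's frame with the inverse velocity-addition law: u' = (u − v)/(1 − uv/c²), taking u = β_B and v = β_A.
u' = (0.657 − 0.724) / (1 − (0.724)(0.657)) = -0.0670/0.5243 = -0.1278.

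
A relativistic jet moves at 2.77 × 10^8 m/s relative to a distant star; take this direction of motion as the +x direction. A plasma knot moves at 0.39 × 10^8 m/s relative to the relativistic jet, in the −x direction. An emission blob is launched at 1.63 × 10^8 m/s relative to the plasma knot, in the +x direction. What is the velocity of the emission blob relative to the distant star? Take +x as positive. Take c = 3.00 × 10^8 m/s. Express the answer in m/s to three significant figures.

Apply u = (u' + v)/(1 + u'v/c²) successively, working outward toward the distant star.
(Dividing each given speed by c = 3.00 × 10^8 m/s to work in units of c.)
Start: velocity of the relativistic jet relative to the distant star = 0.9233c.
Compose with the plasma knot (u' = -0.130 in the relativistic jet frame): u_1 = (-0.130 + 0.923) / (1 + (-0.130)·0.923) = 0.7933/0.8800 = 0.9015.
Compose with the emission blob (u' = 0.543 in the plasma knot frame): u_2 = (0.543 + 0.902) / (1 + 0.543·0.902) = 1.4449/1.4898 = 0.9698.
So u = 0.9698 × 3.00 × 10^8 m/s.

+2.91 × 10^8 m/s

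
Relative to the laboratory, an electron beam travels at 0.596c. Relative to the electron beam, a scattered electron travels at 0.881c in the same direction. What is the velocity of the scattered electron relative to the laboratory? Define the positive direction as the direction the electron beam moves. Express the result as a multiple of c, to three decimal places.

0.968c

With v = 0.596 and u' = 0.881 (in units of c),
u = (u' + v)/(1 + u'v/c²):
u = (0.881 + 0.596) / (1 + 0.881·0.596) = 1.4770/1.5251 = 0.9685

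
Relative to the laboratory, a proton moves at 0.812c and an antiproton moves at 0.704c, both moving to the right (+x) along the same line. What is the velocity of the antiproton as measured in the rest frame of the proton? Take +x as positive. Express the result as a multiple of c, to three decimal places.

-0.252c

β_A = 0.812, β_B = 0.704.
Transform to A's frame with the inverse velocity-addition law: u' = (u − v)/(1 − uv/c²), taking u = β_B and v = β_A.
u' = (0.704 − 0.812) / (1 − (0.812)(0.704)) = -0.1080/0.4284 = -0.2521.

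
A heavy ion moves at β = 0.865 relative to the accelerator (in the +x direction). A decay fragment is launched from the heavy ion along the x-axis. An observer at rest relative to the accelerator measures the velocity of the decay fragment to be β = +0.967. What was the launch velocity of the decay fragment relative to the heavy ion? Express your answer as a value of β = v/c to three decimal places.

Invert the composition law: u' = (u − v)/(1 − uv/c²).
u' = (0.967 − 0.865) / (1 − (0.967)(0.865)) = 0.1020/0.1635 = 0.6237.

β = +0.624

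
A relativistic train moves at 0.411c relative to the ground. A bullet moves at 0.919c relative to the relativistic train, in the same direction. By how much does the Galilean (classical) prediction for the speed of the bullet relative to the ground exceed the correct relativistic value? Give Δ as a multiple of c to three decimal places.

Δ = 0.365c

Galilean: u_cl = 0.919 + 0.411 = 1.3300.
Relativistic: u_rel = (0.919 + 0.411) / (1 + 0.919·0.411) = 1.3300/1.3777 = 0.9654.
Δ = 1.3300 − 0.9654 = 0.3646.
(The classical prediction exceeds c; the relativistic result does not.)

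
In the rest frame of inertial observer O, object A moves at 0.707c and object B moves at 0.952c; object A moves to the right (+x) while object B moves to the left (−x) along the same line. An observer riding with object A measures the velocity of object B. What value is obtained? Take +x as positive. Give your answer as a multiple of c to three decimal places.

-0.992c

β_A = 0.707, β_B = -0.952.
Transform to A's frame with the inverse velocity-addition law: u' = (u − v)/(1 − uv/c²), taking u = β_B and v = β_A.
u' = (-0.952 − 0.707) / (1 − (0.707)(-0.952)) = -1.6590/1.6731 = -0.9916.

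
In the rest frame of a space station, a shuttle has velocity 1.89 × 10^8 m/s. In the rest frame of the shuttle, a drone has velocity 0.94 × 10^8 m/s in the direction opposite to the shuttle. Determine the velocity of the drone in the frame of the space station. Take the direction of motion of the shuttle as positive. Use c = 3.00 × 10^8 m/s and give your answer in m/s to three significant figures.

+1.18 × 10^8 m/s

In units of c (dividing by 3.00 × 10^8 m/s): v = 0.630, u' = -0.313.
u = (u' + v)/(1 + u'v/c²):
u = (-0.313 + 0.630) / (1 + (-0.313)·0.630) = 0.3167/0.8026 = 0.3946
(Galilean addition would give +0.317c.)
Converting back: u = 0.3946 × 3.00 × 10^8 m/s.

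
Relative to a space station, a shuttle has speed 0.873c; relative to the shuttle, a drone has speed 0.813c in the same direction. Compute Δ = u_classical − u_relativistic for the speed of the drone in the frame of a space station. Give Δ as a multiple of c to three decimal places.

Δ = 0.700c

Galilean: u_cl = 0.813 + 0.873 = 1.6860.
Relativistic: u_rel = (0.813 + 0.873) / (1 + 0.813·0.873) = 1.6860/1.7097 = 0.9861.
Δ = 1.6860 − 0.9861 = 0.6999.
(The classical prediction exceeds c; the relativistic result does not.)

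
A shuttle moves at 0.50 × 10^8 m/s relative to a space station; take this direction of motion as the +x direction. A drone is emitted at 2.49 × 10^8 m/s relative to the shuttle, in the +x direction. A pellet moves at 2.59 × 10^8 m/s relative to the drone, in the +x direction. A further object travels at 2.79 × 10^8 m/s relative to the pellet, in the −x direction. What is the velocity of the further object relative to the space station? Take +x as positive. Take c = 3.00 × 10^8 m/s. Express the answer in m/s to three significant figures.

Apply u = (u' + v)/(1 + u'v/c²) successively, working outward toward the space station.
(Dividing each given speed by c = 3.00 × 10^8 m/s to work in units of c.)
Start: velocity of the shuttle relative to the space station = 0.1667c.
Compose with the drone (u' = 0.830 in the shuttle frame): u_1 = (0.830 + 0.167) / (1 + 0.830·0.167) = 0.9967/1.1383 = 0.8755.
Compose with the pellet (u' = 0.863 in the drone frame): u_2 = (0.863 + 0.876) / (1 + 0.863·0.876) = 1.7389/1.7559 = 0.9903.
Compose with the further object (u' = -0.930 in the pellet frame): u_3 = (-0.930 + 0.990) / (1 + (-0.930)·0.990) = 0.0603/0.0790 = 0.7634.
So u = 0.7634 × 3.00 × 10^8 m/s.

+2.29 × 10^8 m/s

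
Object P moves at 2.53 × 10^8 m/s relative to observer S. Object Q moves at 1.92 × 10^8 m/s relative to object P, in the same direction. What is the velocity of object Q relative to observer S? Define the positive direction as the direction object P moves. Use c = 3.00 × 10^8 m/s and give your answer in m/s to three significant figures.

In units of c (dividing by 3.00 × 10^8 m/s): v = 0.843, u' = 0.640.
u = (u' + v)/(1 + u'v/c²):
u = (0.640 + 0.843) / (1 + 0.640·0.843) = 1.4833/1.5397 = 0.9634
(Galilean addition would give +1.483c, exceeding c.)
Converting back: u = 0.9634 × 3.00 × 10^8 m/s.

2.89 × 10^8 m/s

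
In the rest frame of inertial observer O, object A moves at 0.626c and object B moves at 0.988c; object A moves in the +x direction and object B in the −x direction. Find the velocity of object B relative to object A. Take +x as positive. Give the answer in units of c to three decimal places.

-0.997c

β_A = 0.626, β_B = -0.988.
Transform to A's frame with the inverse velocity-addition law: u' = (u − v)/(1 − uv/c²), taking u = β_B and v = β_A.
u' = (-0.988 − 0.626) / (1 − (0.626)(-0.988)) = -1.6140/1.6185 = -0.9972.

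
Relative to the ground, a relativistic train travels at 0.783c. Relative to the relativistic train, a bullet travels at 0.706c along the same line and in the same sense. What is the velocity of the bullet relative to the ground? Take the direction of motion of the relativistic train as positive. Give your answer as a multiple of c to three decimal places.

0.959c

With v = 0.783 and u' = 0.706 (in units of c),
u = (u' + v)/(1 + u'v/c²):
u = (0.706 + 0.783) / (1 + 0.706·0.783) = 1.4890/1.5528 = 0.9589
(Galilean addition would give +1.489c, exceeding c.)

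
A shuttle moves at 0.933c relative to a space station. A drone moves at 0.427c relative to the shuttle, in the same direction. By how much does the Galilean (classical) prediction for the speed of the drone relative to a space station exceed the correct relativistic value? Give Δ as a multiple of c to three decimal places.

Δ = 0.387c

Galilean: u_cl = 0.427 + 0.933 = 1.3600.
Relativistic: u_rel = (0.427 + 0.933) / (1 + 0.427·0.933) = 1.3600/1.3984 = 0.9725.
Δ = 1.3600 − 0.9725 = 0.3875.
(The classical prediction exceeds c; the relativistic result does not.)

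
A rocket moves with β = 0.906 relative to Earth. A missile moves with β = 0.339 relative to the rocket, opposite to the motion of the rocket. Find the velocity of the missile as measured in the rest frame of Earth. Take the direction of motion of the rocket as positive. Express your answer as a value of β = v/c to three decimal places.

With v = 0.906 and u' = -0.339 (in units of c),
u = (u' + v)/(1 + u'v/c²):
u = (-0.339 + 0.906) / (1 + (-0.339)·0.906) = 0.5670/0.6929 = 0.8183
(Galilean addition would give +0.567c.)

β = +0.818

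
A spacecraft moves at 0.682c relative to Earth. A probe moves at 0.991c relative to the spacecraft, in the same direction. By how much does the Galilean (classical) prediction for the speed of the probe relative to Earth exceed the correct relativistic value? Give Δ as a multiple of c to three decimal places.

Δ = 0.675c

Galilean: u_cl = 0.991 + 0.682 = 1.6730.
Relativistic: u_rel = (0.991 + 0.682) / (1 + 0.991·0.682) = 1.6730/1.6759 = 0.9983.
Δ = 1.6730 − 0.9983 = 0.6747.
(The classical prediction exceeds c; the relativistic result does not.)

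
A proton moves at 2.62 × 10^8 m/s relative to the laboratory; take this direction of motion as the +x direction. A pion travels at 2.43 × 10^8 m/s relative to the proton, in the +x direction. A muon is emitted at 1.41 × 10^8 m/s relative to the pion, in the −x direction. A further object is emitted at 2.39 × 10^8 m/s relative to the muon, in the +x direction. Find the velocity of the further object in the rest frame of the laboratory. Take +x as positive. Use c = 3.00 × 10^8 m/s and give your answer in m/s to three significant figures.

Apply u = (u' + v)/(1 + u'v/c²) successively, working outward toward the laboratory.
(Dividing each given speed by c = 3.00 × 10^8 m/s to work in units of c.)
Start: velocity of the proton relative to the laboratory = 0.8733c.
Compose with the pion (u' = 0.810 in the proton frame): u_1 = (0.810 + 0.873) / (1 + 0.810·0.873) = 1.6833/1.7074 = 0.9859.
Compose with the muon (u' = -0.470 in the pion frame): u_2 = (-0.470 + 0.986) / (1 + (-0.470)·0.986) = 0.5159/0.5366 = 0.9614.
Compose with the further object (u' = 0.797 in the muon frame): u_3 = (0.797 + 0.961) / (1 + 0.797·0.961) = 1.7581/1.7659 = 0.9956.
So u = 0.9956 × 3.00 × 10^8 m/s.

+2.99 × 10^8 m/s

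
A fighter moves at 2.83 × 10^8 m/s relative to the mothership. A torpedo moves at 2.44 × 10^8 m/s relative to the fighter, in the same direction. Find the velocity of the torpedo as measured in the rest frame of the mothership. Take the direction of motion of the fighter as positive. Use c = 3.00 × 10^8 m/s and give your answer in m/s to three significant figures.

2.98 × 10^8 m/s

In units of c (dividing by 3.00 × 10^8 m/s): v = 0.943, u' = 0.813.
u = (u' + v)/(1 + u'v/c²):
u = (0.813 + 0.943) / (1 + 0.813·0.943) = 1.7567/1.7672 = 0.9940
Converting back: u = 0.9940 × 3.00 × 10^8 m/s.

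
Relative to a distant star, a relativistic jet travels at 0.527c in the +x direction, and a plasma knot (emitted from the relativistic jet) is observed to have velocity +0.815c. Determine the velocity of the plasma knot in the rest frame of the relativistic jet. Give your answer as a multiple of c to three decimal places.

+0.505c

Invert the composition law: u' = (u − v)/(1 − uv/c²).
u' = (0.815 − 0.527) / (1 − (0.815)(0.527)) = 0.2880/0.5705 = 0.5048.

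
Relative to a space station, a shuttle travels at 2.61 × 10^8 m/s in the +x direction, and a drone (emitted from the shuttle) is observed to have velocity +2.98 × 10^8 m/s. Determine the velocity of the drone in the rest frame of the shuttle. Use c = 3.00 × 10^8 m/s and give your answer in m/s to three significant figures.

+2.72 × 10^8 m/s

v = 0.870c, u = 0.993c.
Invert the composition law: u' = (u − v)/(1 − uv/c²).
u' = (0.993 − 0.870) / (1 − (0.993)(0.870)) = 0.1233/0.1358 = 0.9082.
u' = 0.9082 × 3.00 × 10^8 m/s.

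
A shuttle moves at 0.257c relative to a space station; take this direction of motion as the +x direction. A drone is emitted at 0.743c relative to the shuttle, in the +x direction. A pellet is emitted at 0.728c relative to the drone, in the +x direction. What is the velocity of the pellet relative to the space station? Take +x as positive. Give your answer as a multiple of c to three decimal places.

Apply u = (u' + v)/(1 + u'v/c²) successively, working outward toward the space station.
Start: velocity of the shuttle relative to the space station = 0.2570c.
Compose with the drone (u' = 0.743 in the shuttle frame): u_1 = (0.743 + 0.257) / (1 + 0.743·0.257) = 1.0000/1.1910 = 0.8397.
Compose with the pellet (u' = 0.728 in the drone frame): u_2 = (0.728 + 0.840) / (1 + 0.728·0.840) = 1.5677/1.6113 = 0.9729.

0.973c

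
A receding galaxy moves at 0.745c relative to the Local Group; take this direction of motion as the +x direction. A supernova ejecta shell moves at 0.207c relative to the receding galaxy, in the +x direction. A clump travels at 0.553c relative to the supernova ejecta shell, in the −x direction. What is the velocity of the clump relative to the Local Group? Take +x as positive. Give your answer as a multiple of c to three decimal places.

+0.500c

Apply u = (u' + v)/(1 + u'v/c²) successively, working outward toward the Local Group.
Start: velocity of the receding galaxy relative to the Local Group = 0.7450c.
Compose with the supernova ejecta shell (u' = 0.207 in the receding galaxy frame): u_1 = (0.207 + 0.745) / (1 + 0.207·0.745) = 0.9520/1.1542 = 0.8248.
Compose with the clump (u' = -0.553 in the supernova ejecta shell frame): u_2 = (-0.553 + 0.825) / (1 + (-0.553)·0.825) = 0.2718/0.5439 = 0.4997.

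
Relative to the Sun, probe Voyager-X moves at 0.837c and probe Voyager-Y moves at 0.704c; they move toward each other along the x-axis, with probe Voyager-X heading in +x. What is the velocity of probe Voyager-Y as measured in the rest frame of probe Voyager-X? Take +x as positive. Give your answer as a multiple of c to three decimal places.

β_A = 0.837, β_B = -0.704.
Transform to A's frame with the inverse velocity-addition law: u' = (u − v)/(1 − uv/c²), taking u = β_B and v = β_A.
u' = (-0.704 − 0.837) / (1 − (0.837)(-0.704)) = -1.5410/1.5892 = -0.9696.

-0.970c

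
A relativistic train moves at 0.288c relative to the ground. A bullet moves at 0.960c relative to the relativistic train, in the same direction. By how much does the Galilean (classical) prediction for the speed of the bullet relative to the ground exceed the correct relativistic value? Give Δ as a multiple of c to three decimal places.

Δ = 0.270c

Galilean: u_cl = 0.960 + 0.288 = 1.2480.
Relativistic: u_rel = (0.960 + 0.288) / (1 + 0.960·0.288) = 1.2480/1.2765 = 0.9777.
Δ = 1.2480 − 0.9777 = 0.2703.
(The classical prediction exceeds c; the relativistic result does not.)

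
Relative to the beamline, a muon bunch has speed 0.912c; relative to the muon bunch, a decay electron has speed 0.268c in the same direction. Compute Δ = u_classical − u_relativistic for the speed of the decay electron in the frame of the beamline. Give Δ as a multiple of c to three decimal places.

Δ = 0.232c

Galilean: u_cl = 0.268 + 0.912 = 1.1800.
Relativistic: u_rel = (0.268 + 0.912) / (1 + 0.268·0.912) = 1.1800/1.2444 = 0.9482.
Δ = 1.1800 − 0.9482 = 0.2318.
(The classical prediction exceeds c; the relativistic result does not.)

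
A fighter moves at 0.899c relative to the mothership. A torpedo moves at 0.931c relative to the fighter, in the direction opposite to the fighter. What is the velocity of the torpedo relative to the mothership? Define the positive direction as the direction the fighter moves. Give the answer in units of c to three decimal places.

With v = 0.899 and u' = -0.931 (in units of c),
u = (u' + v)/(1 + u'v/c²):
u = (-0.931 + 0.899) / (1 + (-0.931)·0.899) = -0.0320/0.1630 = -0.1963
(Galilean addition would give -0.032c.)

-0.196c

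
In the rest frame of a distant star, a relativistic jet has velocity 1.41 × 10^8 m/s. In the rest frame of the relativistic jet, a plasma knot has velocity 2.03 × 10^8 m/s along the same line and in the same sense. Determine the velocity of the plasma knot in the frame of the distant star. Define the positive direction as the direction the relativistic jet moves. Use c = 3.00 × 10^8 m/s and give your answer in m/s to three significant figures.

2.61 × 10^8 m/s

In units of c (dividing by 3.00 × 10^8 m/s): v = 0.470, u' = 0.677.
u = (u' + v)/(1 + u'v/c²):
u = (0.677 + 0.470) / (1 + 0.677·0.470) = 1.1467/1.3180 = 0.8700
Converting back: u = 0.8700 × 3.00 × 10^8 m/s.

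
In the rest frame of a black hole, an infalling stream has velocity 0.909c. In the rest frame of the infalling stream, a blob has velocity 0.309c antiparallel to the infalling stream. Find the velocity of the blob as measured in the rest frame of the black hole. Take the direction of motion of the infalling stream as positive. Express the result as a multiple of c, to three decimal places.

+0.834c

With v = 0.909 and u' = -0.309 (in units of c),
u = (u' + v)/(1 + u'v/c²):
u = (-0.309 + 0.909) / (1 + (-0.309)·0.909) = 0.6000/0.7191 = 0.8344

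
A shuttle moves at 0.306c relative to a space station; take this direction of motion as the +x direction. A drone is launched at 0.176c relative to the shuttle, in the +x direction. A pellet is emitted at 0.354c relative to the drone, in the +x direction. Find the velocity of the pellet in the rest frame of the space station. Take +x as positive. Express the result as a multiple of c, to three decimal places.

0.698c

Apply u = (u' + v)/(1 + u'v/c²) successively, working outward toward the space station.
Start: velocity of the shuttle relative to the space station = 0.3060c.
Compose with the drone (u' = 0.176 in the shuttle frame): u_1 = (0.176 + 0.306) / (1 + 0.176·0.306) = 0.4820/1.0539 = 0.4574.
Compose with the pellet (u' = 0.354 in the drone frame): u_2 = (0.354 + 0.457) / (1 + 0.354·0.457) = 0.8114/1.1619 = 0.6983.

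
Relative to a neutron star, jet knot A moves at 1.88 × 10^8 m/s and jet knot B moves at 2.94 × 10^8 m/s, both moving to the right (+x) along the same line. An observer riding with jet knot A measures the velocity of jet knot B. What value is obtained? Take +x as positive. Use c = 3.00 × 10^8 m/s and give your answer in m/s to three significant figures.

β_A = 0.627, β_B = 0.980 (dividing each by c = 3.00 × 10^8 m/s).
Transform to A's frame with the inverse velocity-addition law: u' = (u − v)/(1 − uv/c²), taking u = β_B and v = β_A.
u' = (0.980 − 0.627) / (1 − (0.627)(0.980)) = 0.3533/0.3859 = 0.9157.
u' = 0.9157 × 3.00 × 10^8 m/s.

+2.75 × 10^8 m/s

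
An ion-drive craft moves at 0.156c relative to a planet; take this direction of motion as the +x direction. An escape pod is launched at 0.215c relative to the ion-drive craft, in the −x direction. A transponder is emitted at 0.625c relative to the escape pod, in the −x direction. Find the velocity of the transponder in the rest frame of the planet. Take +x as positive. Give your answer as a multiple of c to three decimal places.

-0.661c

Apply u = (u' + v)/(1 + u'v/c²) successively, working outward toward the planet.
Start: velocity of the ion-drive craft relative to the planet = 0.1560c.
Compose with the escape pod (u' = -0.215 in the ion-drive craft frame): u_1 = (-0.215 + 0.156) / (1 + (-0.215)·0.156) = -0.0590/0.9665 = -0.0610.
Compose with the transponder (u' = -0.625 in the escape pod frame): u_2 = (-0.625 + (-0.061)) / (1 + (-0.625)·(-0.061)) = -0.6860/1.0382 = -0.6608.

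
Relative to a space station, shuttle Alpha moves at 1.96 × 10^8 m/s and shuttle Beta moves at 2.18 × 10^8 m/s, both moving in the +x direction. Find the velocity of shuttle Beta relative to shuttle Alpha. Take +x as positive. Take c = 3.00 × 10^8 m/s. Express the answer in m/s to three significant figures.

β_A = 0.653, β_B = 0.727 (dividing each by c = 3.00 × 10^8 m/s).
Transform to A's frame with the inverse velocity-addition law: u' = (u − v)/(1 − uv/c²), taking u = β_B and v = β_A.
u' = (0.727 − 0.653) / (1 − (0.653)(0.727)) = 0.0733/0.5252 = 0.1396.
u' = 0.1396 × 3.00 × 10^8 m/s.

+4.19 × 10^7 m/s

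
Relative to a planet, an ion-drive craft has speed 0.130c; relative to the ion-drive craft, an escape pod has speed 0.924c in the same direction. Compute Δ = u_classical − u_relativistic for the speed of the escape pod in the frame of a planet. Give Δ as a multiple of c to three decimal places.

Galilean: u_cl = 0.924 + 0.130 = 1.0540.
Relativistic: u_rel = (0.924 + 0.130) / (1 + 0.924·0.130) = 1.0540/1.1201 = 0.9410.
Δ = 1.0540 − 0.9410 = 0.1130.
(The classical prediction exceeds c; the relativistic result does not.)

Δ = 0.113c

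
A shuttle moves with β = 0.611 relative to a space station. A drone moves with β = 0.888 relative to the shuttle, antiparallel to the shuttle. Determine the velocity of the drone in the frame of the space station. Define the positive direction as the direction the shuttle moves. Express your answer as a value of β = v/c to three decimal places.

β = -0.606

With v = 0.611 and u' = -0.888 (in units of c),
u = (u' + v)/(1 + u'v/c²):
u = (-0.888 + 0.611) / (1 + (-0.888)·0.611) = -0.2770/0.4574 = -0.6056
(Galilean addition would give -0.277c.)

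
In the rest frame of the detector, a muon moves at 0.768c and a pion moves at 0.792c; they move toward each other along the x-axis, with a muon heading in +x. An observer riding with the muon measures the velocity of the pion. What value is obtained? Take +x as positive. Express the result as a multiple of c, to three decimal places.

-0.970c

β_A = 0.768, β_B = -0.792.
Transform to A's frame with the inverse velocity-addition law: u' = (u − v)/(1 − uv/c²), taking u = β_B and v = β_A.
u' = (-0.792 − 0.768) / (1 − (0.768)(-0.792)) = -1.5600/1.6083 = -0.9700.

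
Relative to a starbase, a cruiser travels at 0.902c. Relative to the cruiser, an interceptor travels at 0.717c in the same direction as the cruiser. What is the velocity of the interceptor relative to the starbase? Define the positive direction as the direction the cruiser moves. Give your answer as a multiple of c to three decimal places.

With v = 0.902 and u' = 0.717 (in units of c),
u = (u' + v)/(1 + u'v/c²):
u = (0.717 + 0.902) / (1 + 0.717·0.902) = 1.6190/1.6467 = 0.9832

0.983c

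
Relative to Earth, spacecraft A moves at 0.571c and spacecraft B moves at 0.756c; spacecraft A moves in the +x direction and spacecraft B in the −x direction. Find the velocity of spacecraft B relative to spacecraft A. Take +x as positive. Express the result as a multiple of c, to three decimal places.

-0.927c

β_A = 0.571, β_B = -0.756.
Transform to A's frame with the inverse velocity-addition law: u' = (u − v)/(1 − uv/c²), taking u = β_B and v = β_A.
u' = (-0.756 − 0.571) / (1 − (0.571)(-0.756)) = -1.3270/1.4317 = -0.9269.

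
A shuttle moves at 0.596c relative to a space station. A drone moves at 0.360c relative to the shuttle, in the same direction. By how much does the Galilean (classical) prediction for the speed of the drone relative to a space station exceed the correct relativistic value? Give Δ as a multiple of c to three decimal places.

Galilean: u_cl = 0.360 + 0.596 = 0.9560.
Relativistic: u_rel = (0.360 + 0.596) / (1 + 0.360·0.596) = 0.9560/1.2146 = 0.7871.
Δ = 0.9560 − 0.7871 = 0.1689.

Δ = 0.169c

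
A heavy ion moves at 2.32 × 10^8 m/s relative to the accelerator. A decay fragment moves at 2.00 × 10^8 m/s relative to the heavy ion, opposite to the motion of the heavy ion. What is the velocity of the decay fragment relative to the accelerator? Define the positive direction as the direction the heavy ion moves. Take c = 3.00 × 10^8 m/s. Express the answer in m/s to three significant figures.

In units of c (dividing by 3.00 × 10^8 m/s): v = 0.773, u' = -0.667.
u = (u' + v)/(1 + u'v/c²):
u = (-0.667 + 0.773) / (1 + (-0.667)·0.773) = 0.1067/0.4844 = 0.2202
Converting back: u = 0.2202 × 3.00 × 10^8 m/s.

+6.61 × 10^7 m/s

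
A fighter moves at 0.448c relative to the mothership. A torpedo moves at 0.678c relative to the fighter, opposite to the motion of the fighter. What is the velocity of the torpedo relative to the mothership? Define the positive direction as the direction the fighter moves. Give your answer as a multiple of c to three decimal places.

With v = 0.448 and u' = -0.678 (in units of c),
u = (u' + v)/(1 + u'v/c²):
u = (-0.678 + 0.448) / (1 + (-0.678)·0.448) = -0.2300/0.6963 = -0.3303
(Galilean addition would give -0.230c.)

-0.330c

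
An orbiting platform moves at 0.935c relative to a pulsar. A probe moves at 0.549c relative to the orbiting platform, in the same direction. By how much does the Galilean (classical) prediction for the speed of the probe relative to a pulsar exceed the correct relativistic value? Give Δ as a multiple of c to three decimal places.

Δ = 0.503c

Galilean: u_cl = 0.549 + 0.935 = 1.4840.
Relativistic: u_rel = (0.549 + 0.935) / (1 + 0.549·0.935) = 1.4840/1.5133 = 0.9806.
Δ = 1.4840 − 0.9806 = 0.5034.
(The classical prediction exceeds c; the relativistic result does not.)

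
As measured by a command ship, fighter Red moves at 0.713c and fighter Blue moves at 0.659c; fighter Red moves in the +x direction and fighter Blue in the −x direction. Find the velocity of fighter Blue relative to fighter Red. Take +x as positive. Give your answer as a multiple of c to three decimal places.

β_A = 0.713, β_B = -0.659.
Transform to A's frame with the inverse velocity-addition law: u' = (u − v)/(1 − uv/c²), taking u = β_B and v = β_A.
u' = (-0.659 − 0.713) / (1 − (0.713)(-0.659)) = -1.3720/1.4699 = -0.9334.

-0.933c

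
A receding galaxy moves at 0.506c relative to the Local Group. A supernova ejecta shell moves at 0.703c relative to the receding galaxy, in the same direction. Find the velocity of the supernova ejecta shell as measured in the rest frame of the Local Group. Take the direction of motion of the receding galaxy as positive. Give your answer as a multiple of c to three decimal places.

With v = 0.506 and u' = 0.703 (in units of c),
u = (u' + v)/(1 + u'v/c²):
u = (0.703 + 0.506) / (1 + 0.703·0.506) = 1.2090/1.3557 = 0.8918

0.892c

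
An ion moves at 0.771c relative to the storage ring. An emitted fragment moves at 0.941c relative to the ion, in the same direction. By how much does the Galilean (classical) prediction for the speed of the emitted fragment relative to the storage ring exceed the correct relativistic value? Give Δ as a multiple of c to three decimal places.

Δ = 0.720c

Galilean: u_cl = 0.941 + 0.771 = 1.7120.
Relativistic: u_rel = (0.941 + 0.771) / (1 + 0.941·0.771) = 1.7120/1.7255 = 0.9922.
Δ = 1.7120 − 0.9922 = 0.7198.
(The classical prediction exceeds c; the relativistic result does not.)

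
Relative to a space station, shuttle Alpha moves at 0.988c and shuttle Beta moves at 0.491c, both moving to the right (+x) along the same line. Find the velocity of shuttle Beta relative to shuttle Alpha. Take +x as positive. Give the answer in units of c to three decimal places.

β_A = 0.988, β_B = 0.491.
Transform to A's frame with the inverse velocity-addition law: u' = (u − v)/(1 − uv/c²), taking u = β_B and v = β_A.
u' = (0.491 − 0.988) / (1 − (0.988)(0.491)) = -0.4970/0.5149 = -0.9653.

-0.965c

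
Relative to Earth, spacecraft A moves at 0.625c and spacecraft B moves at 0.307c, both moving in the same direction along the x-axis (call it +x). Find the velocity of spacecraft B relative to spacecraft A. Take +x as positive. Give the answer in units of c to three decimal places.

β_A = 0.625, β_B = 0.307.
Transform to A's frame with the inverse velocity-addition law: u' = (u − v)/(1 − uv/c²), taking u = β_B and v = β_A.
u' = (0.307 − 0.625) / (1 − (0.625)(0.307)) = -0.3180/0.8081 = -0.3935.

-0.394c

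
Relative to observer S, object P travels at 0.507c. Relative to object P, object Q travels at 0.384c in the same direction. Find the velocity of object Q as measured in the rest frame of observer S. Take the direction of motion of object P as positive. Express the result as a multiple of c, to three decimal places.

With v = 0.507 and u' = 0.384 (in units of c),
u = (u' + v)/(1 + u'v/c²):
u = (0.384 + 0.507) / (1 + 0.384·0.507) = 0.8910/1.1947 = 0.7458

0.746c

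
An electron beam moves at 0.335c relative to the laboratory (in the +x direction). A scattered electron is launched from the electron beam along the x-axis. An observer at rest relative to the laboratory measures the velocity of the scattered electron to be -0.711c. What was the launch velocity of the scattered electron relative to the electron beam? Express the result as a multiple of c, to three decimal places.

-0.845c

Invert the composition law: u' = (u − v)/(1 − uv/c²).
u' = (-0.711 − 0.335) / (1 − (-0.711)(0.335)) = -1.0460/1.2382 = -0.8448.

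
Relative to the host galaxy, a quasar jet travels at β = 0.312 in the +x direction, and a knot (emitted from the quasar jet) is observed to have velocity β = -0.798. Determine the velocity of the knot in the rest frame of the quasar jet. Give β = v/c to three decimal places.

β = -0.889

Invert the composition law: u' = (u − v)/(1 − uv/c²).
u' = (-0.798 − 0.312) / (1 − (-0.798)(0.312)) = -1.1100/1.2490 = -0.8887.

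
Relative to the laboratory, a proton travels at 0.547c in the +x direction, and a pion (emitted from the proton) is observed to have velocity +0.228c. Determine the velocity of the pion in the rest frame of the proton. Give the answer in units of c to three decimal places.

-0.364c

Invert the composition law: u' = (u − v)/(1 − uv/c²).
u' = (0.228 − 0.547) / (1 − (0.228)(0.547)) = -0.3190/0.8753 = -0.3645.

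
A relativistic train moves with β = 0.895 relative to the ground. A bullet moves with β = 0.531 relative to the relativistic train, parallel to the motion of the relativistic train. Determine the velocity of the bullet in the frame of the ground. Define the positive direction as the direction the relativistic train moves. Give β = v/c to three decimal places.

β = 0.967

With v = 0.895 and u' = 0.531 (in units of c),
u = (u' + v)/(1 + u'v/c²):
u = (0.531 + 0.895) / (1 + 0.531·0.895) = 1.4260/1.4752 = 0.9666
(Galilean addition would give +1.426c, exceeding c.)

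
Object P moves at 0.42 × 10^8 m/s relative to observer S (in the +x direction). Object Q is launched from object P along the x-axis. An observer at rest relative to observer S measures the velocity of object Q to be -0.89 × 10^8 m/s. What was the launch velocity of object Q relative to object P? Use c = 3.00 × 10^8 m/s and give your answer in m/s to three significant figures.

-1.26 × 10^8 m/s

v = 0.140c, u = -0.297c.
Invert the composition law: u' = (u − v)/(1 − uv/c²).
u' = (-0.297 − 0.140) / (1 − (-0.297)(0.140)) = -0.4367/1.0415 = -0.4193.
u' = -0.4193 × 3.00 × 10^8 m/s.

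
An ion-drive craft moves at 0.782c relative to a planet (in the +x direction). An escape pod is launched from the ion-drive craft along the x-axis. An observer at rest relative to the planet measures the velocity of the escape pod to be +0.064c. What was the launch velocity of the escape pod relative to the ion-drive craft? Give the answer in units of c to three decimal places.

Invert the composition law: u' = (u − v)/(1 − uv/c²).
u' = (0.064 − 0.782) / (1 − (0.064)(0.782)) = -0.7180/0.9500 = -0.7558.

-0.756c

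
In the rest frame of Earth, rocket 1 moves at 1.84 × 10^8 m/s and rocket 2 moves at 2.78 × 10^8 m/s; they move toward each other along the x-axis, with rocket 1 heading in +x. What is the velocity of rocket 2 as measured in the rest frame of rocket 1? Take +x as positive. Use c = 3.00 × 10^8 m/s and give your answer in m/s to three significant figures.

-2.95 × 10^8 m/s

β_A = 0.613, β_B = -0.927 (dividing each by c = 3.00 × 10^8 m/s).
Transform to A's frame with the inverse velocity-addition law: u' = (u − v)/(1 − uv/c²), taking u = β_B and v = β_A.
u' = (-0.927 − 0.613) / (1 − (0.613)(-0.927)) = -1.5400/1.5684 = -0.9819.
u' = -0.9819 × 3.00 × 10^8 m/s.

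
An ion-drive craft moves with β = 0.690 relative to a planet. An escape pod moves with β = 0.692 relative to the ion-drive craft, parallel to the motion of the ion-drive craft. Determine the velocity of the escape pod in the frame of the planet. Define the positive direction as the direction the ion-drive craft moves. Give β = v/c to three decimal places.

β = 0.935

With v = 0.690 and u' = 0.692 (in units of c),
u = (u' + v)/(1 + u'v/c²):
u = (0.692 + 0.690) / (1 + 0.692·0.690) = 1.3820/1.4775 = 0.9354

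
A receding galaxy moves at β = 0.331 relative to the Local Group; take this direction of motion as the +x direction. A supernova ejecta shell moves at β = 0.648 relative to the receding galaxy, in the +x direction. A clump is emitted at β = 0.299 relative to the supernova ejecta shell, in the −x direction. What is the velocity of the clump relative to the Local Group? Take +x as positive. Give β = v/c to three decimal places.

Apply u = (u' + v)/(1 + u'v/c²) successively, working outward toward the Local Group.
Start: velocity of the receding galaxy relative to the Local Group = 0.3310c.
Compose with the supernova ejecta shell (u' = 0.648 in the receding galaxy frame): u_1 = (0.648 + 0.331) / (1 + 0.648·0.331) = 0.9790/1.2145 = 0.8061.
Compose with the clump (u' = -0.299 in the supernova ejecta shell frame): u_2 = (-0.299 + 0.806) / (1 + (-0.299)·0.806) = 0.5071/0.7590 = 0.6681.

β = +0.668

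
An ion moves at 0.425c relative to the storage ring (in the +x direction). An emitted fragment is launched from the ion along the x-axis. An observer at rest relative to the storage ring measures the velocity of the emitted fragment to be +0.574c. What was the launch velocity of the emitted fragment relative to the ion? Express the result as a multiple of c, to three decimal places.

+0.197c

Invert the composition law: u' = (u − v)/(1 − uv/c²).
u' = (0.574 − 0.425) / (1 − (0.574)(0.425)) = 0.1490/0.7560 = 0.1971.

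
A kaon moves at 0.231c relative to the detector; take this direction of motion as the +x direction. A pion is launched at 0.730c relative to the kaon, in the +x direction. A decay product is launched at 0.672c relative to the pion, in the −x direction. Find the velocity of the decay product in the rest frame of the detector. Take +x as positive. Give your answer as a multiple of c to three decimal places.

Apply u = (u' + v)/(1 + u'v/c²) successively, working outward toward the detector.
Start: velocity of the kaon relative to the detector = 0.2310c.
Compose with the pion (u' = 0.730 in the kaon frame): u_1 = (0.730 + 0.231) / (1 + 0.730·0.231) = 0.9610/1.1686 = 0.8223.
Compose with the decay product (u' = -0.672 in the pion frame): u_2 = (-0.672 + 0.822) / (1 + (-0.672)·0.822) = 0.1503/0.4474 = 0.3360.

+0.336c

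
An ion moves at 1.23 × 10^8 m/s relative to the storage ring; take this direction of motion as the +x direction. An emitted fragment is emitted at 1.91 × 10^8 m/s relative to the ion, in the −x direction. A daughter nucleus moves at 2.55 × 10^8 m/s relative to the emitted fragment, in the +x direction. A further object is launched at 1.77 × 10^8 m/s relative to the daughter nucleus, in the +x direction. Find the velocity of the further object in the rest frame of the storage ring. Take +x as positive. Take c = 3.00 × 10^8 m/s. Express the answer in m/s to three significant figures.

+2.77 × 10^8 m/s

Apply u = (u' + v)/(1 + u'v/c²) successively, working outward toward the storage ring.
(Dividing each given speed by c = 3.00 × 10^8 m/s to work in units of c.)
Start: velocity of the ion relative to the storage ring = 0.4100c.
Compose with the emitted fragment (u' = -0.637 in the ion frame): u_1 = (-0.637 + 0.410) / (1 + (-0.637)·0.410) = -0.2267/0.7390 = -0.3067.
Compose with the daughter nucleus (u' = 0.850 in the emitted fragment frame): u_2 = (0.850 + (-0.307)) / (1 + 0.850·(-0.307)) = 0.5433/0.7393 = 0.7349.
Compose with the further object (u' = 0.590 in the daughter nucleus frame): u_3 = (0.590 + 0.735) / (1 + 0.590·0.735) = 1.3249/1.4336 = 0.9242.
So u = 0.9242 × 3.00 × 10^8 m/s.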